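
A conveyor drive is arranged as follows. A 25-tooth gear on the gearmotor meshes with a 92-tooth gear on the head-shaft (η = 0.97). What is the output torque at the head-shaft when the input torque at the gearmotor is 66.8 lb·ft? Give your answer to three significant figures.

gear mesh 92/25 = 3.68 → τ = 66.8·3.68·0.97 = 238.45 lb·ft

238 lb·ft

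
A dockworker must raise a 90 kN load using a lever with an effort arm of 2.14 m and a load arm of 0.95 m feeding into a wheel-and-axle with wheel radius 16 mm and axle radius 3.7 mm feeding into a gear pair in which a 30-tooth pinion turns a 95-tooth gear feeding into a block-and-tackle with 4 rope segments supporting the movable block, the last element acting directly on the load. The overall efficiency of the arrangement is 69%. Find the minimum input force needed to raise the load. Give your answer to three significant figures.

1.06 kN

Lever MA = effort arm / load arm = 2.14/0.95 = 2.2526.
Wheel-and-axle MA = R/r = 16/3.7 = 4.3243.
Gear pair MA = 95/30 = 3.1667.
Block-and-tackle MA = number of supporting rope parts = 4.
Combined ideal MA = 2.2526 × 4.3243 × 3.1667 × 4 = 123.39.
Actual MA = 123.39 × 0.69 = 85.137.
Effort = load / actual MA = 90 / 85.137 = 1.0571 kN.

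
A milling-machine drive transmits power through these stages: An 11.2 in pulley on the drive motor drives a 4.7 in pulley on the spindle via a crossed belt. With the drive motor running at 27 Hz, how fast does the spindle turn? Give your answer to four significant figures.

Belt: ratio = 4.7/11.2 = 0.41964, so the spindle turns at 27 / 0.41964 = 64.34 Hz.

64.34 Hz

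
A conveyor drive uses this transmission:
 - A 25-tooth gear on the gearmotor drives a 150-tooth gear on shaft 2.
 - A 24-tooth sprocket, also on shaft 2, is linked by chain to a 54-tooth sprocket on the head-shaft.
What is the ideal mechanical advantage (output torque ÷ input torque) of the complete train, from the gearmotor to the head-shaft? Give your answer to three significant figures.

Each stage contributes driven/driver: gear mesh 150/25 = 6, chain 54/24 = 2.25.
Overall: 6 × 2.25 = 13.5.

13.5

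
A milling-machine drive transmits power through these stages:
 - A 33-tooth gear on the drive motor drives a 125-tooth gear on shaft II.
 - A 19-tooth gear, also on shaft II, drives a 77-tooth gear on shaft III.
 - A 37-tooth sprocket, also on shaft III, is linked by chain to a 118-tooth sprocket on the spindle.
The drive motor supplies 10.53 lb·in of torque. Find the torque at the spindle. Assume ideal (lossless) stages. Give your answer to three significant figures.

516 lb·in

After the gear mesh (125/33): 10.53 × 3.7879 = 39.886 lb·in
After the gear mesh (77/19): 39.886 × 4.0526 = 161.64 lb·in
After the chain (118/37): 161.64 × 3.1892 = 515.52 lb·in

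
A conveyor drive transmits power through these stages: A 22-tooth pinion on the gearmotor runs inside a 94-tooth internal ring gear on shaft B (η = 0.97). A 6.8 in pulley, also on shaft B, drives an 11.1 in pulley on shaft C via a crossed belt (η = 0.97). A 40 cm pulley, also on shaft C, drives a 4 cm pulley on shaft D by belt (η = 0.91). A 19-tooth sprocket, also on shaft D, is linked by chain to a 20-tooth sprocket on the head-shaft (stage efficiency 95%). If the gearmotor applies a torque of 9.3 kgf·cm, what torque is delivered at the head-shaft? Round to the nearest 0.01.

5.55 kgf·cm

After the internal gear (94/22): 9.3 × 4.2727 × 0.97 = 38.544 kgf·cm
After the belt (11.1/6.8): 38.544 × 1.6324 × 0.97 = 61.03 kgf·cm
After the belt (4/40): 61.03 × 0.1 × 0.91 = 5.5538 kgf·cm
After the chain (20/19): 5.5538 × 1.0526 × 0.95 = 5.5538 kgf·cm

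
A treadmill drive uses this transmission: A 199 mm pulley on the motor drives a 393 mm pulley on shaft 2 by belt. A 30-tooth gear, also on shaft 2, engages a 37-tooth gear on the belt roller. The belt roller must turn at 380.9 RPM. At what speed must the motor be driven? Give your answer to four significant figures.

927.7 RPM

Overall ratio R = 1.9749 × 1.2333 = 2.4357.
Required input speed = output speed × R = 380.9 × 2.4357 = 927.75 RPM.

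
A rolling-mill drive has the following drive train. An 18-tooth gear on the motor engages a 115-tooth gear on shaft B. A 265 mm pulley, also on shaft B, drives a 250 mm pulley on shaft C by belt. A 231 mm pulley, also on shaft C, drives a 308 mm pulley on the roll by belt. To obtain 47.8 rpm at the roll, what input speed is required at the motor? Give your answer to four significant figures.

384.1 rpm

Overall ratio R = 6.3889 × 0.9434 × 1.3333 = 8.0363.
Required input speed = output speed × R = 47.8 × 8.0363 = 384.14 rpm.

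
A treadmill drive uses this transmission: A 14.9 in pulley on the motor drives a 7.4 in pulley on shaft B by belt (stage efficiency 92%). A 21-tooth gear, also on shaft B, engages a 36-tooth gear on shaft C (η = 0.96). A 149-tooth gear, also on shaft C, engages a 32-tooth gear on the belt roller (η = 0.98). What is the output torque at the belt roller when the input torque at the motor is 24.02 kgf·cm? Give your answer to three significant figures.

3.80 kgf·cm

belt 7.4/14.9 = 0.49664 → τ = 24.02·0.49664·0.92 = 10.975 kgf·cm
gear mesh 36/21 = 1.7143 → τ = 10.975·1.7143·0.96 = 18.062 kgf·cm
gear mesh 32/149 = 0.21477 → τ = 18.062·0.21477·0.98 = 3.8015 kgf·cm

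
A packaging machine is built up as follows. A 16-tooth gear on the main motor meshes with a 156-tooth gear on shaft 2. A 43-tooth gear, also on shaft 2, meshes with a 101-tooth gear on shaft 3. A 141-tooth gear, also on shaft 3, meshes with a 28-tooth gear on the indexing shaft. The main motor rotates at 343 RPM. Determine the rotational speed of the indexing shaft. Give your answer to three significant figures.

gear mesh 156/16 = 9.75 → 343/9.75 = 35.179 RPM
gear mesh 101/43 = 2.3488 → 35.179/2.3488 = 14.977 RPM
gear mesh 28/141 = 0.19858 → 14.977/0.19858 = 75.422 RPM

75.4 RPM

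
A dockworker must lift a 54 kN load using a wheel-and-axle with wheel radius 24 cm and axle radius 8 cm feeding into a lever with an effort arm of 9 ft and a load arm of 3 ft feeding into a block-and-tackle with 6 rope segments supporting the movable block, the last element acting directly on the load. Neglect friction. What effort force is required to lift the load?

1 kN

Wheel-and-axle MA = R/r = 24/8 = 3.
Lever MA = effort arm / load arm = 9/3 = 3.
Block-and-tackle MA = number of supporting rope parts = 6.
Combined ideal MA = 3 × 3 × 6 = 54.
Effort = load / MA = 54 / 54 = 1 kN.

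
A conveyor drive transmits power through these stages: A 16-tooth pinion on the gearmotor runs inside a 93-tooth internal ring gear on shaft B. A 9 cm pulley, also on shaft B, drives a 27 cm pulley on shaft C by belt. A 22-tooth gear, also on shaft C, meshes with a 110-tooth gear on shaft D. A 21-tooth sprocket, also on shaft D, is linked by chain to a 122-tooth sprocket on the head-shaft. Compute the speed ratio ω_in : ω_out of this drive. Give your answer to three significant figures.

507

Each stage contributes driven/driver: internal gear 93/16 = 5.8125, belt 27/9 = 3, gear mesh 110/22 = 5, chain 122/21 = 5.8095.
Overall: 5.8125 × 3 × 5 × 5.8095 = 506.52.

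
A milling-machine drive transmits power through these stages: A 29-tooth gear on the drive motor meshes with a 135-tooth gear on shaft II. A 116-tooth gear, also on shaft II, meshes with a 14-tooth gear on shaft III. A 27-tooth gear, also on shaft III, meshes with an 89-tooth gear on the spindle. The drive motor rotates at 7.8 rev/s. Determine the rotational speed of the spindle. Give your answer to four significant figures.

4.212 rev/s

the drive motor → shaft II (gear mesh, 135/29): 7.8 ÷ 4.6552 = 1.6756 rev/s
shaft II → shaft III (gear mesh, 14/116): 1.6756 ÷ 0.12069 = 13.883 rev/s
shaft III → the spindle (gear mesh, 89/27): 13.883 ÷ 3.2963 = 4.2117 rev/s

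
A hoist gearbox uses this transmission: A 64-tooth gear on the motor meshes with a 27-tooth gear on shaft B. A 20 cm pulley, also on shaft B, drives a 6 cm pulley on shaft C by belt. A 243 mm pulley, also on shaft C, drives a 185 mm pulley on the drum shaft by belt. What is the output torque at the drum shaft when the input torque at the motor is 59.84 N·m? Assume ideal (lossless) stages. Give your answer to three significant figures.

5.77 N·m

gear mesh 27/64 = 0.42188 → τ = 59.84·0.42188 = 25.245 N·m
belt 6/20 = 0.3 → τ = 25.245·0.3 = 7.5735 N·m
belt 185/243 = 0.76132 → τ = 7.5735·0.76132 = 5.7658 N·m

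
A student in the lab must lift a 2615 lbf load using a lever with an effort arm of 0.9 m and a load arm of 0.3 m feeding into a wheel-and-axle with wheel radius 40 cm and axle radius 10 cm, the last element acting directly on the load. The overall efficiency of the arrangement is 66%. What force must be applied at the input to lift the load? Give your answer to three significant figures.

Lever MA = effort arm / load arm = 0.9/0.3 = 3.
Wheel-and-axle MA = R/r = 40/10 = 4.
Combined ideal MA = 3 × 4 = 12.
Actual MA = 12 × 0.66 = 7.92.
Effort = load / actual MA = 2615 / 7.92 = 330.18 lbf.

330 lbf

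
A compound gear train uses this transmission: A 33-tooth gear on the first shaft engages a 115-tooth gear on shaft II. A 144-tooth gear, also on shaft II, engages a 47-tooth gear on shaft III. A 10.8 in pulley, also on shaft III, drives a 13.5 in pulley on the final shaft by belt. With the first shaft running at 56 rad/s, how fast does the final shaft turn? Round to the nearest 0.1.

39.4 rad/s

gear mesh 115/33 = 3.4848 → 56/3.4848 = 16.07 rad/s
gear mesh 47/144 = 0.32639 → 16.07/0.32639 = 49.234 rad/s
belt 13.5/10.8 = 1.25 → 49.234/1.25 = 39.388 rad/s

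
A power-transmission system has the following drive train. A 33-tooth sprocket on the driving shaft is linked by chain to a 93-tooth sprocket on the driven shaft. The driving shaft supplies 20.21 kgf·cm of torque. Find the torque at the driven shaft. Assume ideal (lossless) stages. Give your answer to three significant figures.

Chain: ratio = 93/33 = 2.8182; torque at the driven shaft = 20.21 × 2.8182 = 56.955 kgf·cm.

57.0 kgf·cm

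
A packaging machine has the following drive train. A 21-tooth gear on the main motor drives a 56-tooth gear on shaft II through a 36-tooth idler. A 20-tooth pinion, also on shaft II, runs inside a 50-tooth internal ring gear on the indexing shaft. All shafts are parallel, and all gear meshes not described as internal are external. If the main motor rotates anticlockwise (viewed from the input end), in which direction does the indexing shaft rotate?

the main motor → shaft II: driver → idler → driven is 2 external meshes, 2 reversals → CCW.
shaft II → the indexing shaft: internal mesh, same direction → CCW.
2 reversals in total — an even number — so the indexing shaft turns the same way as the main motor.

anticlockwise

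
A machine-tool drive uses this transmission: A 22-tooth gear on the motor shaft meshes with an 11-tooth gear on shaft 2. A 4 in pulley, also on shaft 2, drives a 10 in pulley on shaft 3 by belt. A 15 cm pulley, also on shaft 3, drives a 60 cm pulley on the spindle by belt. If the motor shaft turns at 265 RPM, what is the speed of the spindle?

the motor shaft → shaft 2 (gear mesh, 11/22): 265 ÷ 0.5 = 530 RPM
shaft 2 → shaft 3 (belt, 10/4): 530 ÷ 2.5 = 212 RPM
shaft 3 → the spindle (belt, 60/15): 212 ÷ 4 = 53 RPM

53 RPM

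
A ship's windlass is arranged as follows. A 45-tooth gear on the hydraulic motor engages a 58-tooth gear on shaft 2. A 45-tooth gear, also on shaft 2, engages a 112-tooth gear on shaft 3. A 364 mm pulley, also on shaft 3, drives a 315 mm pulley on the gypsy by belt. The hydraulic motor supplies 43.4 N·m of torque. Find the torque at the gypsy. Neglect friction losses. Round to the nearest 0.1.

120.5 N·m

Gear mesh: ratio = 58/45 = 1.2889; torque at shaft 2 = 43.4 × 1.2889 = 55.938 N·m.
Gear mesh: ratio = 112/45 = 2.4889; torque at shaft 3 = 55.938 × 2.4889 = 139.22 N·m.
Belt: ratio = 315/364 = 0.86538; torque at the gypsy = 139.22 × 0.86538 = 120.48 N·m.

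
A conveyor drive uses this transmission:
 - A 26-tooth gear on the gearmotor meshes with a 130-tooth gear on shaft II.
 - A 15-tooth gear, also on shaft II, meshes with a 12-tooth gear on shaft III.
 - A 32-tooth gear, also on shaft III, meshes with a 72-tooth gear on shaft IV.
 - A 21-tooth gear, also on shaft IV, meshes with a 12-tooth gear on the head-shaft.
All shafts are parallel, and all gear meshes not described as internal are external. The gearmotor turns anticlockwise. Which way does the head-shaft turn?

anticlockwise

the gearmotor → shaft II: external mesh, 1 reversal → CW.
shaft II → shaft III: external mesh, 1 reversal → CCW.
shaft III → shaft IV: external mesh, 1 reversal → CW.
shaft IV → the head-shaft: external mesh, 1 reversal → CCW.
4 reversals in total — an even number — so the head-shaft turns the same way as the gearmotor.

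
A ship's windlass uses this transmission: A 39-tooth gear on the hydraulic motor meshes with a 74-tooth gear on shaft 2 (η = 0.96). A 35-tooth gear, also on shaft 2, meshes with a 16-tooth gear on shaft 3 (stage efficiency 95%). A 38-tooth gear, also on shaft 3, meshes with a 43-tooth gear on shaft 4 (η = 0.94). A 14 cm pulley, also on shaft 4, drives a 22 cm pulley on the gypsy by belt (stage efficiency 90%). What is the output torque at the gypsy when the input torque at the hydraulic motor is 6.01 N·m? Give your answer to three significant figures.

7.15 N·m

After the gear mesh (74/39): 6.01 × 1.8974 × 0.96 = 10.947 N·m
After the gear mesh (16/35): 10.947 × 0.45714 × 0.95 = 4.7543 N·m
After the gear mesh (43/38): 4.7543 × 1.1316 × 0.94 = 5.0571 N·m
After the belt (22/14): 5.0571 × 1.5714 × 0.90 = 7.1522 N·m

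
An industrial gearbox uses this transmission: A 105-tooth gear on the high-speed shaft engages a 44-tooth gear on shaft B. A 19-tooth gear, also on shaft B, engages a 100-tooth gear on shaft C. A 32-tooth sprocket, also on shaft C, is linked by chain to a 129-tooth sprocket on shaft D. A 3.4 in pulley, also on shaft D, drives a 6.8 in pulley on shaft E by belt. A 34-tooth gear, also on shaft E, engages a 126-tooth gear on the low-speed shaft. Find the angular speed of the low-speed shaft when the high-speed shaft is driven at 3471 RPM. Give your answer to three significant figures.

52.7 RPM

gear mesh 44/105 = 0.41905 → 3471/0.41905 = 8283.1 RPM
gear mesh 100/19 = 5.2632 → 8283.1/5.2632 = 1573.8 RPM
chain 129/32 = 4.0312 → 1573.8/4.0312 = 390.4 RPM
belt 6.8/3.4 = 2 → 390.4/2 = 195.2 RPM
gear mesh 126/34 = 3.7059 → 195.2/3.7059 = 52.672 RPM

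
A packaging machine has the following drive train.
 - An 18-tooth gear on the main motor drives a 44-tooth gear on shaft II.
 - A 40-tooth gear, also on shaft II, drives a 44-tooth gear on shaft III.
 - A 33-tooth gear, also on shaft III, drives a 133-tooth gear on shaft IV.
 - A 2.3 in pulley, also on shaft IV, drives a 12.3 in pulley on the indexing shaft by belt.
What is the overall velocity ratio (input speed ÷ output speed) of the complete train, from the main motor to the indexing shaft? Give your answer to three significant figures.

Each stage contributes driven/driver: gear mesh 44/18 = 2.4444, gear mesh 44/40 = 1.1, gear mesh 133/33 = 4.0303, belt 12.3/2.3 = 5.3478.
Overall: 2.4444 × 1.1 × 4.0303 × 5.3478 = 57.955.

58.0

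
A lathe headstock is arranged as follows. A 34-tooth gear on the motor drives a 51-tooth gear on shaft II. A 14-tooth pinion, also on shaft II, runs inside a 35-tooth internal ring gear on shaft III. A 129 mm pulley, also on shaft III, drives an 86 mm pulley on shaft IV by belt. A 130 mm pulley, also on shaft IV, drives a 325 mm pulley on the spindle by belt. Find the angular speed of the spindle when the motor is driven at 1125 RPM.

180 RPM

the motor → shaft II (gear mesh, 51/34): 1125 ÷ 1.5 = 750 RPM
shaft II → shaft III (internal gear, 35/14): 750 ÷ 2.5 = 300 RPM
shaft III → shaft IV (belt, 86/129): 300 ÷ 0.66667 = 450 RPM
shaft IV → the spindle (belt, 325/130): 450 ÷ 2.5 = 180 RPM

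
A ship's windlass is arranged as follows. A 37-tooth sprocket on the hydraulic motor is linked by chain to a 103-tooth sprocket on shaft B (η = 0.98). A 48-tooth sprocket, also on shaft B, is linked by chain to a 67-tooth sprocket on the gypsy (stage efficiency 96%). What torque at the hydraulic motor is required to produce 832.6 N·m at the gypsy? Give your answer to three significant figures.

Overall ratio R = 2.7838 × 1.3958 = 3.8857; overall efficiency η = 0.98 × 0.96 = 0.9408.
Input torque = output torque / (R × η) = 832.6 / (3.8857 × 0.9408) = 227.76 N·m.

228 N·m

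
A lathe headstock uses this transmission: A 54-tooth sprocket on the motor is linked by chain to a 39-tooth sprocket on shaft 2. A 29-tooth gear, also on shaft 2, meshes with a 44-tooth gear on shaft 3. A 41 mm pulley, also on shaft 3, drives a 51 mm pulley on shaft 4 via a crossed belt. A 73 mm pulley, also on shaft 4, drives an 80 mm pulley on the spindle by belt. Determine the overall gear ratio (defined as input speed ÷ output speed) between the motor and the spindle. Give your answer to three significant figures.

1.49

Each stage contributes driven/driver: chain 39/54 = 0.72222, gear mesh 44/29 = 1.5172, belt 51/41 = 1.2439, belt 80/73 = 1.0959.
Overall: 0.72222 × 1.5172 × 1.2439 × 1.0959 = 1.4938.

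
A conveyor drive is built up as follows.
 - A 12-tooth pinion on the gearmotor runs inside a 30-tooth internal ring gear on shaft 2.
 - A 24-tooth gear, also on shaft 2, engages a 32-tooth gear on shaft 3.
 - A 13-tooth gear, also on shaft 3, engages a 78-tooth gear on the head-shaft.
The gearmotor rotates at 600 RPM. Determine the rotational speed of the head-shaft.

internal gear 30/12 = 2.5 → 600/2.5 = 240 RPM
gear mesh 32/24 = 1.3333 → 240/1.3333 = 180 RPM
gear mesh 78/13 = 6 → 180/6 = 30 RPM

30 RPM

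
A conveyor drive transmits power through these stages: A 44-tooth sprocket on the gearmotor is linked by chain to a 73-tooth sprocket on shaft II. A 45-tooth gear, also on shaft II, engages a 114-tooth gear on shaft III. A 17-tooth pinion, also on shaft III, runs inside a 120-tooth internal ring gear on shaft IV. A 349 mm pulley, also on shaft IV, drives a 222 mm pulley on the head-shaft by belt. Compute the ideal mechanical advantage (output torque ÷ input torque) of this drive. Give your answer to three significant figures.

Each stage contributes driven/driver: chain 73/44 = 1.6591, gear mesh 114/45 = 2.5333, internal gear 120/17 = 7.0588, belt 222/349 = 0.6361.
Overall: 1.6591 × 2.5333 × 7.0588 × 0.6361 = 18.872.

18.9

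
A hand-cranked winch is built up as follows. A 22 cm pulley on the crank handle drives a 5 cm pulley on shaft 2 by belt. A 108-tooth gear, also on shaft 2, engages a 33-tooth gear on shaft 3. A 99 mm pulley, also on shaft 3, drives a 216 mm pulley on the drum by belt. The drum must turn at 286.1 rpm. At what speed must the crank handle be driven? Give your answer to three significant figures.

43.3 rpm

Overall ratio R = 0.22727 × 0.30556 × 2.1818 = 0.15152.
Required input speed = output speed × R = 286.1 × 0.15152 = 43.348 rpm.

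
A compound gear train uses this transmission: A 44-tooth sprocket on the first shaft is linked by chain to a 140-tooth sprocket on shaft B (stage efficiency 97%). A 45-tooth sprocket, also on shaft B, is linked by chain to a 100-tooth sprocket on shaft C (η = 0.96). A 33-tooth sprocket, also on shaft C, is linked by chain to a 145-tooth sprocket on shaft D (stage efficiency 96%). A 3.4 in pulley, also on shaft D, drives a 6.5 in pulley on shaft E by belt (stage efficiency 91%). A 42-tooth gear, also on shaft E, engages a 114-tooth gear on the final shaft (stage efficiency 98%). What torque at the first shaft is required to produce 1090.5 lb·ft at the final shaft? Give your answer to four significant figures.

Overall ratio R = 3.1818 × 2.2222 × 4.3939 × 1.9118 × 2.7143 = 161.22; overall efficiency η = 0.97 × 0.96 × 0.96 × 0.91 × 0.98 = 0.7972.
Input torque = output torque / (R × η) = 1090.5 / (161.22 × 0.7972) = 8.4847 lb·ft.

8.485 lb·ft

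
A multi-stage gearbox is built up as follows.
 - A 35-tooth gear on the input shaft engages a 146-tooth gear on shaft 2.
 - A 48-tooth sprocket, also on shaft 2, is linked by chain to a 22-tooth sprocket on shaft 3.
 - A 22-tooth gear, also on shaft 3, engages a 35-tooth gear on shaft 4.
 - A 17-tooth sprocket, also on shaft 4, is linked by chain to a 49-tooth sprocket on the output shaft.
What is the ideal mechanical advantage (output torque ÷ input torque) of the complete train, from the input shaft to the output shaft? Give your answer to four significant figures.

8.767

Each stage contributes driven/driver: gear mesh 146/35 = 4.1714, chain 22/48 = 0.45833, gear mesh 35/22 = 1.5909, chain 49/17 = 2.8824.
Overall: 4.1714 × 0.45833 × 1.5909 × 2.8824 = 8.7672.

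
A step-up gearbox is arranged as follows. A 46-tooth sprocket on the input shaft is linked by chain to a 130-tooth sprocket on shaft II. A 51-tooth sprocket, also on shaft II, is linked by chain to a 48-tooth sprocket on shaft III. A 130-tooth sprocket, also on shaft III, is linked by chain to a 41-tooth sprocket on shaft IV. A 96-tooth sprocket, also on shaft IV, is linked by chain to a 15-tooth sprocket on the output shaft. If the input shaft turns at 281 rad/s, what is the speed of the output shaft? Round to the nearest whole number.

2144 rad/s

the input shaft → shaft II (chain, 130/46): 281 ÷ 2.8261 = 99.431 rad/s
shaft II → shaft III (chain, 48/51): 99.431 ÷ 0.94118 = 105.65 rad/s
shaft III → shaft IV (chain, 41/130): 105.65 ÷ 0.31538 = 334.97 rad/s
shaft IV → the output shaft (chain, 15/96): 334.97 ÷ 0.15625 = 2143.8 rad/s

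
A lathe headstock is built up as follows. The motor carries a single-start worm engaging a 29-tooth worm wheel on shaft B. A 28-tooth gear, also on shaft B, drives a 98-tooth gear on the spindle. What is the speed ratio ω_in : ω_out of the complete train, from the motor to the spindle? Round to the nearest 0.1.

Each stage contributes driven/driver: worm 29/1 = 29, gear mesh 98/28 = 3.5.
Overall: 29 × 3.5 = 101.5.

101.5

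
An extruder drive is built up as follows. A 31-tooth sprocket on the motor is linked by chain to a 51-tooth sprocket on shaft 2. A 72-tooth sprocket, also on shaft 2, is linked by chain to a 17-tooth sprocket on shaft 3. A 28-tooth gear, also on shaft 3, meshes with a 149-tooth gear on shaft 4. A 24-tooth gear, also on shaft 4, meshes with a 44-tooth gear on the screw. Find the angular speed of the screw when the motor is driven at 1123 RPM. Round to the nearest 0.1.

Chain: ratio = 51/31 = 1.6452, so shaft 2 turns at 1123 / 1.6452 = 682.61 RPM.
Chain: ratio = 17/72 = 0.23611, so shaft 3 turns at 682.61 / 0.23611 = 2891 RPM.
Gear mesh: ratio = 149/28 = 5.3214, so shaft 4 turns at 2891 / 5.3214 = 543.28 RPM.
Gear mesh: ratio = 44/24 = 1.8333, so the screw turns at 543.28 / 1.8333 = 296.34 RPM.

296.3 RPM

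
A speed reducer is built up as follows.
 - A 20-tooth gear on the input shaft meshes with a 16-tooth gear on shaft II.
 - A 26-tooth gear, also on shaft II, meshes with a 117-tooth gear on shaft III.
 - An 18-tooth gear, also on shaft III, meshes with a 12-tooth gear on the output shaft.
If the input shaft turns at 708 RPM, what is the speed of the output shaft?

the input shaft → shaft II (gear mesh, 16/20): 708 ÷ 0.8 = 885 RPM
shaft II → shaft III (gear mesh, 117/26): 885 ÷ 4.5 = 196.67 RPM
shaft III → the output shaft (gear mesh, 12/18): 196.67 ÷ 0.66667 = 295 RPM

295 RPM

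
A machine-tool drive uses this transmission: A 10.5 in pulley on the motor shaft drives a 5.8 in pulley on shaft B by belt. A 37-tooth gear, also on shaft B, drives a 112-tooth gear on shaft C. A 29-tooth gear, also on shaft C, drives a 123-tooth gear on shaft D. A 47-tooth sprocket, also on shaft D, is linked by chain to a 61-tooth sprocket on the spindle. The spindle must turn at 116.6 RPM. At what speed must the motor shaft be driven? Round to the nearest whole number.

1073 RPM

Overall ratio R = 0.55238 × 3.027 × 4.2414 × 1.2979 = 9.2044.
Required input speed = output speed × R = 116.6 × 9.2044 = 1073.2 RPM.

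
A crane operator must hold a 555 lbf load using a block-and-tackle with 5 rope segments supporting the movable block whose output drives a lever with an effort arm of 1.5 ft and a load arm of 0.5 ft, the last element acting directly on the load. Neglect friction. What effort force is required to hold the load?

Block-and-tackle MA = number of supporting rope parts = 5.
Lever MA = effort arm / load arm = 1.5/0.5 = 3.
Combined ideal MA = 5 × 3 = 15.
Effort = load / MA = 555 / 15 = 37 lbf.

37 lbf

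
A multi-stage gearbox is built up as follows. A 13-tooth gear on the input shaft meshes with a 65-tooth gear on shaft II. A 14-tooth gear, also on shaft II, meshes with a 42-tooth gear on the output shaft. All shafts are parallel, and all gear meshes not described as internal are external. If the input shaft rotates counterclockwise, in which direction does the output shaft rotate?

the input shaft → shaft II: external mesh, 1 reversal → CW.
shaft II → the output shaft: external mesh, 1 reversal → CCW.
2 reversals in total — an even number — so the output shaft turns the same way as the input shaft.

counterclockwise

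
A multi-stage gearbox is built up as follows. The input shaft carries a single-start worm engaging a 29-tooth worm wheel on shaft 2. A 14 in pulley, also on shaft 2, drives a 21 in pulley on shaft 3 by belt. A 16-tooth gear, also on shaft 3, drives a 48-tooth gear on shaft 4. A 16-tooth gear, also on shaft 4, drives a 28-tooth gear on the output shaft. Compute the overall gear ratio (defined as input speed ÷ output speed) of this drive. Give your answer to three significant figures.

Each stage contributes driven/driver: worm 29/1 = 29, belt 21/14 = 1.5, gear mesh 48/16 = 3, gear mesh 28/16 = 1.75.
Overall: 29 × 1.5 × 3 × 1.75 = 228.38.

228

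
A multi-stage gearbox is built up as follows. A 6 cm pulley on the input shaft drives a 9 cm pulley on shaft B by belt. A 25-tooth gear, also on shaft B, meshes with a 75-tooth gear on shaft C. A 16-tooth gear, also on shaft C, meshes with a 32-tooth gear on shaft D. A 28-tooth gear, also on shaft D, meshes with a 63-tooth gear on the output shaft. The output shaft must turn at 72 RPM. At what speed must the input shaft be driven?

Overall ratio R = 1.5 × 3 × 2 × 2.25 = 20.25.
Required input speed = output speed × R = 72 × 20.25 = 1458 RPM.

1458 RPM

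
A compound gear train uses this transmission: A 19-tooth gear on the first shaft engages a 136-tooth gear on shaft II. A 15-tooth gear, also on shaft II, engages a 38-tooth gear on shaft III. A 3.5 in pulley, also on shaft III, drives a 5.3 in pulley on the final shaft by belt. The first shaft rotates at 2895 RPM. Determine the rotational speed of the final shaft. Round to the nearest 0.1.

gear mesh 136/19 = 7.1579 → 2895/7.1579 = 404.45 RPM
gear mesh 38/15 = 2.5333 → 404.45/2.5333 = 159.65 RPM
belt 5.3/3.5 = 1.5143 → 159.65/1.5143 = 105.43 RPM

105.4 RPM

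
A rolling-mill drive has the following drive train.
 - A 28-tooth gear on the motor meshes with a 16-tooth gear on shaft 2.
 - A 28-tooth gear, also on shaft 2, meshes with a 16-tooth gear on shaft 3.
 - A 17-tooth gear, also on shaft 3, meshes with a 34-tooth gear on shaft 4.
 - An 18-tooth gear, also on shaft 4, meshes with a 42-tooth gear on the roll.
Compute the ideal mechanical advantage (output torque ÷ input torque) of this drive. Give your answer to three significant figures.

Each stage contributes driven/driver: gear mesh 16/28 = 0.57143, gear mesh 16/28 = 0.57143, gear mesh 34/17 = 2, gear mesh 42/18 = 2.3333.
Overall: 0.57143 × 0.57143 × 2 × 2.3333 = 1.5238.

1.52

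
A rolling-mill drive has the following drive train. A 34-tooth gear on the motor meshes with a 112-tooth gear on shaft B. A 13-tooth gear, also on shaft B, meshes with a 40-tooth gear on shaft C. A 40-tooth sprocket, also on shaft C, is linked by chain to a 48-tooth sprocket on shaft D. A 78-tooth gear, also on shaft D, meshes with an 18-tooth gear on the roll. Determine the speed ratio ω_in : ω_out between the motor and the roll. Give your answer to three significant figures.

2.81

Each stage contributes driven/driver: gear mesh 112/34 = 3.2941, gear mesh 40/13 = 3.0769, chain 48/40 = 1.2, gear mesh 18/78 = 0.23077.
Overall: 3.2941 × 3.0769 × 1.2 × 0.23077 = 2.8068.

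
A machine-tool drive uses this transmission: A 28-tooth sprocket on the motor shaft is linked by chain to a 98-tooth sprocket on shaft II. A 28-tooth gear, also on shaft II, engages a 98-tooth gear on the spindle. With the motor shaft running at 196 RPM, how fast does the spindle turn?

16 RPM

the motor shaft → shaft II (chain, 98/28): 196 ÷ 3.5 = 56 RPM
shaft II → the spindle (gear mesh, 98/28): 56 ÷ 3.5 = 16 RPM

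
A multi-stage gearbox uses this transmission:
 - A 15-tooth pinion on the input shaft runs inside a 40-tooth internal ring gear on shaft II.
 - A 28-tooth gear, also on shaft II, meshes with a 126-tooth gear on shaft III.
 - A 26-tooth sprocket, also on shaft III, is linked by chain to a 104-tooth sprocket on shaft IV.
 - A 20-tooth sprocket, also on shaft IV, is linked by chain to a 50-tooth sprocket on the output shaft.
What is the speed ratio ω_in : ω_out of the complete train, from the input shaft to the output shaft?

120

Each stage contributes driven/driver: internal gear 40/15 = 2.6667, gear mesh 126/28 = 4.5, chain 104/26 = 4, chain 50/20 = 2.5.
Overall: 2.6667 × 4.5 × 4 × 2.5 = 120.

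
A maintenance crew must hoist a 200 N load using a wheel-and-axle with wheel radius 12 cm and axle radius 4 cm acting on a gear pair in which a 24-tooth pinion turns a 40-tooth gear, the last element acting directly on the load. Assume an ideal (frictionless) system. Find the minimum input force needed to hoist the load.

Wheel-and-axle MA = R/r = 12/4 = 3.
Gear pair MA = 40/24 = 1.6667.
Combined ideal MA = 3 × 1.6667 = 5.
Effort = load / MA = 200 / 5 = 40 N.

40 N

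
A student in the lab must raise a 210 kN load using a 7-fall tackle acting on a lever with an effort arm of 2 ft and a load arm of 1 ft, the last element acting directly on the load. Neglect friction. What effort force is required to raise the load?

Block-and-tackle MA = number of supporting rope parts = 7.
Lever MA = effort arm / load arm = 2/1 = 2.
Combined ideal MA = 7 × 2 = 14.
Effort = load / MA = 210 / 14 = 15 kN.

15 kN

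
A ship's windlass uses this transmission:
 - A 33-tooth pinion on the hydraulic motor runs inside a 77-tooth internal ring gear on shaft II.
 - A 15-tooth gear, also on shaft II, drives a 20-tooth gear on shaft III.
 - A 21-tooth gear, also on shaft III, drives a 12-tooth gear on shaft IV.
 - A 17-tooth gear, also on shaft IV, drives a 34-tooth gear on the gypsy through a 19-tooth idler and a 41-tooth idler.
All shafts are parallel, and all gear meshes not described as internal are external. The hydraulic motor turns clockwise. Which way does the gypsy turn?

anticlockwise

the hydraulic motor → shaft II: internal mesh, same direction → CW.
shaft II → shaft III: external mesh, 1 reversal → CCW.
shaft III → shaft IV: external mesh, 1 reversal → CW.
shaft IV → the gypsy: driver → idler → idler → driven is 3 external meshes, 3 reversals → CCW.
5 reversals in total — an odd number — so the gypsy turns opposite to the hydraulic motor.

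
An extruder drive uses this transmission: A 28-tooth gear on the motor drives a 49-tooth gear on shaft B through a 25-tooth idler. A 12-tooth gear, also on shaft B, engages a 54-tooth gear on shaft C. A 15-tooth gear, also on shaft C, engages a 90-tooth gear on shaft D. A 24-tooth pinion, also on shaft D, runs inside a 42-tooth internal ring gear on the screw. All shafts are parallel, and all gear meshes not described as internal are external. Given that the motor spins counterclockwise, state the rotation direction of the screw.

counterclockwise

the motor → shaft B: driver → idler → driven is 2 external meshes, 2 reversals → CCW.
shaft B → shaft C: external mesh, 1 reversal → CW.
shaft C → shaft D: external mesh, 1 reversal → CCW.
shaft D → the screw: internal mesh, same direction → CCW.
4 reversals in total — an even number — so the screw turns the same way as the motor.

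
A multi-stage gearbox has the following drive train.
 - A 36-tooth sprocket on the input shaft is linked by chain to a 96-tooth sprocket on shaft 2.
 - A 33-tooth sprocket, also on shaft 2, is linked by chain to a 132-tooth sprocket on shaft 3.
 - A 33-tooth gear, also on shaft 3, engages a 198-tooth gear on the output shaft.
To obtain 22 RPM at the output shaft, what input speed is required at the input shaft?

1408 RPM

Overall ratio R = 2.6667 × 4 × 6 = 64.
Required input speed = output speed × R = 22 × 64 = 1408 RPM.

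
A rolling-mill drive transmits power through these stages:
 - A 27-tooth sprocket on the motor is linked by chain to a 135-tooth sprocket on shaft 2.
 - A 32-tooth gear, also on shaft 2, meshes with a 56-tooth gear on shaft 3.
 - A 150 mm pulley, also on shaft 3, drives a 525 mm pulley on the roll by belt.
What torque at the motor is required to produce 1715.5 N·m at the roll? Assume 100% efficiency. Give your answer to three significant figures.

56.0 N·m

Overall ratio R = 5 × 1.75 × 3.5 = 30.625.
Input torque = output torque / R = 1715.5 / 30.625 = 56.016 N·m.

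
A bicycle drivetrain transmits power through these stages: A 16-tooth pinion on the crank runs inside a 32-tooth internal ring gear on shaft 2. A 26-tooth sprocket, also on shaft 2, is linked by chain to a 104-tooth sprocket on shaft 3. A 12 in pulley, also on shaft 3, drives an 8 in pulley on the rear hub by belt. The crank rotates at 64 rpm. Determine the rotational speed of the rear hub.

the crank → shaft 2 (internal gear, 32/16): 64 ÷ 2 = 32 rpm
shaft 2 → shaft 3 (chain, 104/26): 32 ÷ 4 = 8 rpm
shaft 3 → the rear hub (belt, 8/12): 8 ÷ 0.66667 = 12 rpm

12 rpm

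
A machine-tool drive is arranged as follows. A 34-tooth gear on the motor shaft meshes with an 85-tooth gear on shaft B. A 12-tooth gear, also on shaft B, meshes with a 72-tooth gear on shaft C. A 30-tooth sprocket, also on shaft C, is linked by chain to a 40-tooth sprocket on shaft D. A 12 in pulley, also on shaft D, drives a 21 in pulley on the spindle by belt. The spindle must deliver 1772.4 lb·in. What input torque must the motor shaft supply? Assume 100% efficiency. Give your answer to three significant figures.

50.6 lb·in

Overall ratio R = 2.5 × 6 × 1.3333 × 1.75 = 35.
Input torque = output torque / R = 1772.4 / 35 = 50.64 lb·in.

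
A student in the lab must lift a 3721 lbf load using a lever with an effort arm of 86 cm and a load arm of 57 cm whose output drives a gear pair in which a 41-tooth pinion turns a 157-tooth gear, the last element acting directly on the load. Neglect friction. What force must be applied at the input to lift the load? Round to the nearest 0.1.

644.1 lbf

Lever MA = effort arm / load arm = 86/57 = 1.5088.
Gear pair MA = 157/41 = 3.8293.
Combined ideal MA = 1.5088 × 3.8293 = 5.7775.
Effort = load / MA = 3721 / 5.7775 = 644.05 lbf.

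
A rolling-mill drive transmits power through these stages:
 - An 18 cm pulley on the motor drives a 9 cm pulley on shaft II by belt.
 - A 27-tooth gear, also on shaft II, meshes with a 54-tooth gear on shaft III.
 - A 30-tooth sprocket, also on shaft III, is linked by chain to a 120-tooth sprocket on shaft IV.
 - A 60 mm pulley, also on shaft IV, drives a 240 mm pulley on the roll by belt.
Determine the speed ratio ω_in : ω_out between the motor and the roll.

16

Each stage contributes driven/driver: belt 9/18 = 0.5, gear mesh 54/27 = 2, chain 120/30 = 4, belt 240/60 = 4.
Overall: 0.5 × 2 × 4 × 4 = 16.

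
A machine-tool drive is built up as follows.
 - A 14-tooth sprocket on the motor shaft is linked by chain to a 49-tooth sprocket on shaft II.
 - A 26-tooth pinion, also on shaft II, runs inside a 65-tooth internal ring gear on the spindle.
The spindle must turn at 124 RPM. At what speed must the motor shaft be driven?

Overall ratio R = 3.5 × 2.5 = 8.75.
Required input speed = output speed × R = 124 × 8.75 = 1085 RPM.

1085 RPM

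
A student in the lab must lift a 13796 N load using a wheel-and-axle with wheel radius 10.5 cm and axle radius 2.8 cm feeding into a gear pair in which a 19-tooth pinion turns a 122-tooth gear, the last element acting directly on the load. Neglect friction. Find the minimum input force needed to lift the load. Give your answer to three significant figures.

Wheel-and-axle MA = R/r = 10.5/2.8 = 3.75.
Gear pair MA = 122/19 = 6.4211.
Combined ideal MA = 3.75 × 6.4211 = 24.079.
Effort = load / MA = 13796 / 24.079 = 572.95 N.

573 N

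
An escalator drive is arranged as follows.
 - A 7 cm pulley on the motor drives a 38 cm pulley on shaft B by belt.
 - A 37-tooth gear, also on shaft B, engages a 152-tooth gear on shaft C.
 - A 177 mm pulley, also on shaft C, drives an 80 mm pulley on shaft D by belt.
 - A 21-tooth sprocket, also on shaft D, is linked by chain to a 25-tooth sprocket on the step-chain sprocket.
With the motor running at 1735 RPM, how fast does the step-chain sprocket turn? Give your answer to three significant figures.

145 RPM

Belt: ratio = 38/7 = 5.4286, so shaft B turns at 1735 / 5.4286 = 319.61 RPM.
Gear mesh: ratio = 152/37 = 4.1081, so shaft C turns at 319.61 / 4.1081 = 77.799 RPM.
Belt: ratio = 80/177 = 0.45198, so shaft D turns at 77.799 / 0.45198 = 172.13 RPM.
Chain: ratio = 25/21 = 1.1905, so the step-chain sprocket turns at 172.13 / 1.1905 = 144.59 RPM.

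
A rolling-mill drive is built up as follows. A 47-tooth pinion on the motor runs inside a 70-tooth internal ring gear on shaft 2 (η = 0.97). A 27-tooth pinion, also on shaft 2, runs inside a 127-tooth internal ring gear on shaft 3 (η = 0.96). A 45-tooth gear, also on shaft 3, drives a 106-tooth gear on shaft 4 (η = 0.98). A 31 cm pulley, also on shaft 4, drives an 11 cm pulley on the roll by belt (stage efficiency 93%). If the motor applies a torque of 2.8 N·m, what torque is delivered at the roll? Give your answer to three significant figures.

After the internal gear (70/47): 2.8 × 1.4894 × 0.97 = 4.0451 N·m
After the internal gear (127/27): 4.0451 × 4.7037 × 0.96 = 18.266 N·m
After the gear mesh (106/45): 18.266 × 2.3556 × 0.98 = 42.166 N·m
After the belt (11/31): 42.166 × 0.35484 × 0.93 = 13.915 N·m

13.9 N·m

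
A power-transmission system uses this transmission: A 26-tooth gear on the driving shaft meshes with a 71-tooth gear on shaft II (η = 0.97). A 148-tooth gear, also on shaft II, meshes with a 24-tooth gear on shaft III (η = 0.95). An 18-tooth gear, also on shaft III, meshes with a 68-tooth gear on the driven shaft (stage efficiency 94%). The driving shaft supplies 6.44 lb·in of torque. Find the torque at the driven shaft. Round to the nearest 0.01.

gear mesh 71/26 = 2.7308 → τ = 6.44·2.7308·0.97 = 17.059 lb·in
gear mesh 24/148 = 0.16216 → τ = 17.059·0.16216·0.95 = 2.6279 lb·in
gear mesh 68/18 = 3.7778 → τ = 2.6279·3.7778·0.94 = 9.3321 lb·in

9.33 lb·in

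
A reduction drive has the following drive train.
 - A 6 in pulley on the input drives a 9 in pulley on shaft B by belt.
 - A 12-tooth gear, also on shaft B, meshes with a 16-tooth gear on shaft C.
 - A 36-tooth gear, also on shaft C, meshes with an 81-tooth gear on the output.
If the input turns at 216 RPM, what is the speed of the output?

48 RPM

belt 9/6 = 1.5 → 216/1.5 = 144 RPM
gear mesh 16/12 = 1.3333 → 144/1.3333 = 108 RPM
gear mesh 81/36 = 2.25 → 108/2.25 = 48 RPM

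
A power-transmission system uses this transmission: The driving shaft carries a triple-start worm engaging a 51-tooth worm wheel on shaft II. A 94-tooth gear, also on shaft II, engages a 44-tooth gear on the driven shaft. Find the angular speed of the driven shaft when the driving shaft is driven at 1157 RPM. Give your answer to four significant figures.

worm 51/3 = 17 → 1157/17 = 68.059 RPM
gear mesh 44/94 = 0.46809 → 68.059/0.46809 = 145.4 RPM

145.4 RPM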